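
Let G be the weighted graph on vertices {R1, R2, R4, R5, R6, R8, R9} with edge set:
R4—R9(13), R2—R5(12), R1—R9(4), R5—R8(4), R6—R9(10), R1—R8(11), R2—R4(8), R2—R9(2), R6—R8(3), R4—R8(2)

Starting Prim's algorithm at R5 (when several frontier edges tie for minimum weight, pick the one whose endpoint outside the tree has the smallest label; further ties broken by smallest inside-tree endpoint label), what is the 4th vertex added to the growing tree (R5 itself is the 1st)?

R6

Prim's algorithm from R5:
Step 1: frontier [R5—R8 4, R2—R5 12] → take R5—R8 (4); add R8.
Step 2: frontier [R2—R5 12, R4—R8 2, R6—R8 3, R1—R8 11] → take R4—R8 (2); add R4.
Step 3: frontier [R2—R4 8, R4—R9 13, R2—R5 12, R6—R8 3, R1—R8 11] → take R6—R8 (3); add R6.
Step 4: frontier [R2—R4 8, R4—R9 13, R2—R5 12, R6—R9 10, R1—R8 11] → take R2—R4 (8); add R2.
Step 5: frontier [R2—R9 2, R4—R9 13, R6—R9 10, R1—R8 11] → take R2—R9 (2); add R9.
Step 6: frontier [R1—R8 11, R1—R9 4] → take R1—R9 (4); add R1.
Vertex order: R5, R8, R4, R6, R2, R9, R1. The 4th vertex is R6.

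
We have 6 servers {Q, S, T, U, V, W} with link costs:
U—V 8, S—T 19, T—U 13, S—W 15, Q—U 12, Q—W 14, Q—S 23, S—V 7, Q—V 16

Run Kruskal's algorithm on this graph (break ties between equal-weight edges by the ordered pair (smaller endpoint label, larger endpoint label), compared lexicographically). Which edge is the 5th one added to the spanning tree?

Q-W

Sort edges by weight, then run Kruskal:
S—V (7): add. Components now {T} {S,V} {Q} {W} {U}
U—V (8): add. Components now {T} {S,U,V} {Q} {W}
Q—U (12): add. Components now {T} {Q,S,U,V} {W}
T—U (13): add. Components now {Q,S,T,U,V} {W}
Q—W (14): add. Components now {Q,S,T,U,V,W}
The 5th edge added is Q—W.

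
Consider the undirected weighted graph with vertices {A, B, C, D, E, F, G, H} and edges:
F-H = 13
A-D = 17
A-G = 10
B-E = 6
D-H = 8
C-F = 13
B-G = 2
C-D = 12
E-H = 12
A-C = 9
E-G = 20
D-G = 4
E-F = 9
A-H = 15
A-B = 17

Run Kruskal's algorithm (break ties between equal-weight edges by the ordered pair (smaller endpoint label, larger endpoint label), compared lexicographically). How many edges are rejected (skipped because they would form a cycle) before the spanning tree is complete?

0

Kruskal's algorithm — process edges by increasing weight (ties by edge label):
B-G (2): add — endpoints in different components.
D-G (4): add — endpoints in different components.
B-E (6): add — endpoints in different components.
D-H (8): add — endpoints in different components.
A-C (9): add — endpoints in different components.
E-F (9): add — endpoints in different components.
A-G (10): add — endpoints in different components.
Edges rejected before the tree was complete: 0.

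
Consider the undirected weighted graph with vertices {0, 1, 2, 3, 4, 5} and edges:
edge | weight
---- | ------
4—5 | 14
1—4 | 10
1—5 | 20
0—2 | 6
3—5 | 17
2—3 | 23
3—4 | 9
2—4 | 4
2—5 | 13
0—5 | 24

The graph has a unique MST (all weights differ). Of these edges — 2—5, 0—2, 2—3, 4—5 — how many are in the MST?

2

Sort edges by weight, then run Kruskal:
2—4 (4): add. Components now {0} {1} {2,4} {3} {5}
0—2 (6): add. Components now {0,2,4} {1} {3} {5}
3—4 (9): add. Components now {0,2,3,4} {1} {5}
1—4 (10): add. Components now {0,1,2,3,4} {5}
2—5 (13): add. Components now {0,1,2,3,4,5}
MST edge set: {2—4, 0—2, 3—4, 1—4, 2—5}.
Of the listed edges, {2—5, 0—2} are in the MST → 2.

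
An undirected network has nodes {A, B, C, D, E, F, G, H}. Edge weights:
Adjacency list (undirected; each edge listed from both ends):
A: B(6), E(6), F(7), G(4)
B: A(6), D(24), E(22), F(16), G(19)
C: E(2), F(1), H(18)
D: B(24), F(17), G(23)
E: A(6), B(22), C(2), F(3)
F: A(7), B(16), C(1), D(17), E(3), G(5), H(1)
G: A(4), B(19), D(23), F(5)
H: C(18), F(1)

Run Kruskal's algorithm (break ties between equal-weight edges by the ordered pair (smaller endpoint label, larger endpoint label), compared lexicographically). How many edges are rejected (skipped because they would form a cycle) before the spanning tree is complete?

Kruskal: consider edges lightest-first.
C F (1): add — endpoints in different components.
F H (1): add — endpoints in different components.
C E (2): add — endpoints in different components.
E F (3): skip — E and F already connected.
A G (4): add — endpoints in different components.
F G (5): add — endpoints in different components.
A B (6): add — endpoints in different components.
A E (6): skip — A and E already connected.
A F (7): skip — A and F already connected.
B F (16): skip — B and F already connected.
D F (17): add — endpoints in different components.
Edges rejected before the tree was complete: 4.

4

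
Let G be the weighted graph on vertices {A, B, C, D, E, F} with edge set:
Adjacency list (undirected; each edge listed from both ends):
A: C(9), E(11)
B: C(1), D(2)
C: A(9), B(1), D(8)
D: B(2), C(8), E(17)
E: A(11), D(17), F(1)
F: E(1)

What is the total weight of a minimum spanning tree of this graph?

24

Prim's algorithm from C:
Step 1: cheapest edge leaving the tree is B–C (1); add B.
Step 2: cheapest edge leaving the tree is B–D (2); add D.
Step 3: cheapest edge leaving the tree is A–C (9); add A.
Step 4: cheapest edge leaving the tree is A–E (11); add E.
Step 5: cheapest edge leaving the tree is E–F (1); add F.
MST edges: B–C, B–D, A–C, A–E, E–F; total weight 1+2+9+11+1 = 24.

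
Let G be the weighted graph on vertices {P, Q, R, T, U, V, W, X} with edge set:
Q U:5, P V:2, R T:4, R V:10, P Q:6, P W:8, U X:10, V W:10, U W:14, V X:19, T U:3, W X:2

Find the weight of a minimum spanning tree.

30

Kruskal's algorithm — process edges by increasing weight (ties by edge label):
P V (2): add — endpoints in different components.
W X (2): add — endpoints in different components.
T U (3): add — endpoints in different components.
R T (4): add — endpoints in different components.
Q U (5): add — endpoints in different components.
P Q (6): add — endpoints in different components.
P W (8): add — endpoints in different components.
MST edges: P V, W X, T U, R T, Q U, P Q, P W; total weight 2+2+3+4+5+6+8 = 30.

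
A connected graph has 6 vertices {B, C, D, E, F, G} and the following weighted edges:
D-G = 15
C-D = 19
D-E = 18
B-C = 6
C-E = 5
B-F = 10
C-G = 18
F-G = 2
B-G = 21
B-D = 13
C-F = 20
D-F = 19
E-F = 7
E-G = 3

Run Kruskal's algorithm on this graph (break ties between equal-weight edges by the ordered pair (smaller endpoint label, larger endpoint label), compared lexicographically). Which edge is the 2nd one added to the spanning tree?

E-G

Kruskal: consider edges lightest-first.
F-G (2): add. Components now {B} {C} {D} {E} {F,G}
E-G (3): add. Components now {B} {C} {D} {E,F,G}
C-E (5): add. Components now {B} {C,E,F,G} {D}
B-C (6): add. Components now {B,C,E,F,G} {D}
E-F (7): skip — E and F already connected.
B-F (10): skip — B and F already connected.
B-D (13): add. Components now {B,C,D,E,F,G}
The 2nd edge added is E-G.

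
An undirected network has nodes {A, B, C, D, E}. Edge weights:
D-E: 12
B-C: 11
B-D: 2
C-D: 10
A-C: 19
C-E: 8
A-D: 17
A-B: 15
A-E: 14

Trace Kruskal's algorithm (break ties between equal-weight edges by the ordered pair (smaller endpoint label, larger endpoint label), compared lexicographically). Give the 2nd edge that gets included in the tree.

Kruskal: consider edges lightest-first.
B-D (2): add. Components now {A} {B,D} {C} {E}
C-E (8): add. Components now {A} {B,D} {C,E}
C-D (10): add. Components now {A} {B,C,D,E}
B-C (11): skip — B and C already connected.
D-E (12): skip — D and E already connected.
A-E (14): add. Components now {A,B,C,D,E}
The 2nd edge added is C-E.

C-E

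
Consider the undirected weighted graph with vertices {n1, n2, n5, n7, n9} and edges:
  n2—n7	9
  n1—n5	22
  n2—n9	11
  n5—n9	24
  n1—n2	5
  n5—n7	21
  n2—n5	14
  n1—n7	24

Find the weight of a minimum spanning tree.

Kruskal: consider edges lightest-first.
n1—n2 (5): add — endpoints in different components.
n2—n7 (9): add — endpoints in different components.
n2—n9 (11): add — endpoints in different components.
n2—n5 (14): add — endpoints in different components.
MST edges: n1—n2, n2—n7, n2—n9, n2—n5; total weight 5+9+11+14 = 39.

39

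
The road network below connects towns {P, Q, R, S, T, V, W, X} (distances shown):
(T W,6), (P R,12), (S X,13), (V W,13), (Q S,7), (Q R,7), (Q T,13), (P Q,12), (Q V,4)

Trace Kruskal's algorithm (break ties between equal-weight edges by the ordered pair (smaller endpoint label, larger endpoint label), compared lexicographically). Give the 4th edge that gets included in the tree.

Kruskal: consider edges lightest-first.
Q V (4): add — endpoints in different components.
T W (6): add — endpoints in different components.
Q R (7): add — endpoints in different components.
Q S (7): add — endpoints in different components.
P Q (12): add — endpoints in different components.
P R (12): skip — P and R already connected.
Q T (13): add — endpoints in different components.
S X (13): add — endpoints in different components.
The 4th edge added is Q S.

Q-S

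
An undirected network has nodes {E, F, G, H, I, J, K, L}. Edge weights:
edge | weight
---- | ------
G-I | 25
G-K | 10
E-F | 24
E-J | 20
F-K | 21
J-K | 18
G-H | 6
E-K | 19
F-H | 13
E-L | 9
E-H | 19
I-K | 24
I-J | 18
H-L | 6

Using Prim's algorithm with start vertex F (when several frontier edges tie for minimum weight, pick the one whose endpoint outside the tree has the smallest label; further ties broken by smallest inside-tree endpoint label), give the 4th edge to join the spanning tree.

Prim's algorithm from F:
Step 1: frontier [F-H 13, F-K 21, E-F 24] → take F-H (13); add H.
Step 2: frontier [F-K 21, E-F 24, G-H 6, H-L 6, E-H 19] → take G-H (6); add G.
Step 3: frontier [F-K 21, E-F 24, G-K 10, G-I 25, H-L 6, E-H 19] → take H-L (6); add L.
Step 4: frontier [F-K 21, E-F 24, G-K 10, G-I 25, E-H 19, E-L 9] → take E-L (9); add E.
Step 5: frontier [E-K 19, E-J 20, F-K 21, G-K 10, G-I 25] → take G-K (10); add K.
Step 6: frontier [E-J 20, G-I 25, J-K 18, I-K 24] → take J-K (18); add J.
Step 7: frontier [G-I 25, I-J 18, I-K 24] → take I-J (18); add I.
The 4th edge added is E-L.

E-L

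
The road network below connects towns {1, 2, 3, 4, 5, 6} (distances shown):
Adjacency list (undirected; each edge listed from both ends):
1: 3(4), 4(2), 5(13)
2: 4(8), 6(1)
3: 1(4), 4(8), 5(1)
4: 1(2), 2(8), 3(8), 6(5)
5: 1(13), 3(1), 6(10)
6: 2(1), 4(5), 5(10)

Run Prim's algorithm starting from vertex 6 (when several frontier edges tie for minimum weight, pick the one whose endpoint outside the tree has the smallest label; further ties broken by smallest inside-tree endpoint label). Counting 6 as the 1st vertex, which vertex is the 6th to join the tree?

Prim, starting at 6.
Step 1: frontier [2 6 1, 4 6 5, 5 6 10] → take 2 6 (1); add 2.
Step 2: frontier [2 4 8, 4 6 5, 5 6 10] → take 4 6 (5); add 4.
Step 3: frontier [1 4 2, 3 4 8, 5 6 10] → take 1 4 (2); add 1.
Step 4: frontier [1 3 4, 1 5 13, 3 4 8, 5 6 10] → take 1 3 (4); add 3.
Step 5: frontier [1 5 13, 3 5 1, 5 6 10] → take 3 5 (1); add 5.
Vertex order: 6, 2, 4, 1, 3, 5. The 6th vertex is 5.

5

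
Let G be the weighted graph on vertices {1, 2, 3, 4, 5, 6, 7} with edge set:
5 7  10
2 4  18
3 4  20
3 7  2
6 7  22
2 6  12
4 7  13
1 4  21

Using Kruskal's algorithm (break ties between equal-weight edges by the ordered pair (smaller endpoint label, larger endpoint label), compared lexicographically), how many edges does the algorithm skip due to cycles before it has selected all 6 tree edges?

1

Kruskal: consider edges lightest-first.
3 7 (2): add — endpoints in different components.
5 7 (10): add — endpoints in different components.
2 6 (12): add — endpoints in different components.
4 7 (13): add — endpoints in different components.
2 4 (18): add — endpoints in different components.
3 4 (20): skip — 3 and 4 already connected.
1 4 (21): add — endpoints in different components.
Edges rejected before the tree was complete: 1.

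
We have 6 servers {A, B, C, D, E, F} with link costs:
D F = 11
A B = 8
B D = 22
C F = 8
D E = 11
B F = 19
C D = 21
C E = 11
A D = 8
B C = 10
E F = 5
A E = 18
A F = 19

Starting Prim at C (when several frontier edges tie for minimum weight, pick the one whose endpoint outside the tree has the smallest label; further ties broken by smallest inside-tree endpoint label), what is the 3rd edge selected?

B-C

Prim's algorithm from C:
Step 1: frontier [C F 8, B C 10, C E 11, C D 21] → take C F (8); add F.
Step 2: frontier [B C 10, C E 11, C D 21, E F 5, D F 11, A F 19, B F 19] → take E F (5); add E.
Step 3: frontier [B C 10, C D 21, D E 11, A E 18, D F 11, A F 19, B F 19] → take B C (10); add B.
Step 4: frontier [A B 8, B D 22, C D 21, D E 11, A E 18, D F 11, A F 19] → take A B (8); add A.
Step 5: frontier [A D 8, B D 22, C D 21, D E 11, D F 11] → take A D (8); add D.
The 3rd edge added is B C.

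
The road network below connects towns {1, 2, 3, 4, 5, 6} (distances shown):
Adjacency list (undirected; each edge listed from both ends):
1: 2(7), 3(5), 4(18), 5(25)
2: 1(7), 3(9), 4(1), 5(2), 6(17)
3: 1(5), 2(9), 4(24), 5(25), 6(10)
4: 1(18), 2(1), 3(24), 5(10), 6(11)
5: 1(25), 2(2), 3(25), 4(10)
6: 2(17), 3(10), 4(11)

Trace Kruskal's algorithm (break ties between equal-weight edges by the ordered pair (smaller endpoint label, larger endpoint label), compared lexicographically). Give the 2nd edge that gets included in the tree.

2-5

Kruskal: consider edges lightest-first.
2 4 (1): add — endpoints in different components.
2 5 (2): add — endpoints in different components.
1 3 (5): add — endpoints in different components.
1 2 (7): add — endpoints in different components.
2 3 (9): skip — 2 and 3 already connected.
3 6 (10): add — endpoints in different components.
The 2nd edge added is 2 5.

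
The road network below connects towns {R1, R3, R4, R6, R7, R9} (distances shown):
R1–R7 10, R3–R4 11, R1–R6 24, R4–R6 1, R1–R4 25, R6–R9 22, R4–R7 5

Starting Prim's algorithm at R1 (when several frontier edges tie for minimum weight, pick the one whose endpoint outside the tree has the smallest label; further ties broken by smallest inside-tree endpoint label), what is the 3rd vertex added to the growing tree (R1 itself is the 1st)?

Prim, starting at R1.
Step 1: cheapest edge leaving the tree is R1–R7 (10); add R7.
Step 2: cheapest edge leaving the tree is R4–R7 (5); add R4.
Step 3: cheapest edge leaving the tree is R4–R6 (1); add R6.
Step 4: cheapest edge leaving the tree is R3–R4 (11); add R3.
Step 5: cheapest edge leaving the tree is R6–R9 (22); add R9.
Vertex order: R1, R7, R4, R6, R3, R9. The 3rd vertex is R4.

R4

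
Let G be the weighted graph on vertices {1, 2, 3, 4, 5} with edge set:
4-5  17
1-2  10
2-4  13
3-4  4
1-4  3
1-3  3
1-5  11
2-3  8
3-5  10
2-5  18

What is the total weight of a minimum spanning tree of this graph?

Prim's algorithm from 3:
Step 1: frontier [1-3 3, 3-4 4, 2-3 8, 3-5 10] → take 1-3 (3); add 1.
Step 2: frontier [1-4 3, 1-2 10, 1-5 11, 3-4 4, 2-3 8, 3-5 10] → take 1-4 (3); add 4.
Step 3: frontier [1-2 10, 1-5 11, 2-3 8, 3-5 10, 2-4 13, 4-5 17] → take 2-3 (8); add 2.
Step 4: frontier [1-5 11, 2-5 18, 3-5 10, 4-5 17] → take 3-5 (10); add 5.
MST edges: 1-3, 1-4, 2-3, 3-5; total weight 3+3+8+10 = 24.

24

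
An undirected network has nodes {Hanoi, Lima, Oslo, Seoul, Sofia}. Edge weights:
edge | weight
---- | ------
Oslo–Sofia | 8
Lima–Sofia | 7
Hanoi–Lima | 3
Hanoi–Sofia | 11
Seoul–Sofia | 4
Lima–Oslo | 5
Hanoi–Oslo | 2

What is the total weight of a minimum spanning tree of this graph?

16

Grow the tree from Oslo using Prim:
Step 1: cheapest edge leaving the tree is Hanoi–Oslo (2); add Hanoi.
Step 2: cheapest edge leaving the tree is Hanoi–Lima (3); add Lima.
Step 3: cheapest edge leaving the tree is Lima–Sofia (7); add Sofia.
Step 4: cheapest edge leaving the tree is Seoul–Sofia (4); add Seoul.
MST edges: Hanoi–Oslo, Hanoi–Lima, Lima–Sofia, Seoul–Sofia; total weight 2+3+7+4 = 16.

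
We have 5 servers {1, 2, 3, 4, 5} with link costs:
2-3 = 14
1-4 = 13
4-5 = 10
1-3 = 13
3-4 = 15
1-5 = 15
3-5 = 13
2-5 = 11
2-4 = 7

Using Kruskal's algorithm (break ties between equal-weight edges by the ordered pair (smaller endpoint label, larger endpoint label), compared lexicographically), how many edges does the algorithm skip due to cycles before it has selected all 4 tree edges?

1

Kruskal's algorithm — process edges by increasing weight (ties by edge label):
2-4 (7): add — endpoints in different components.
4-5 (10): add — endpoints in different components.
2-5 (11): skip — 2 and 5 already connected.
1-3 (13): add — endpoints in different components.
1-4 (13): add — endpoints in different components.
Edges rejected before the tree was complete: 1.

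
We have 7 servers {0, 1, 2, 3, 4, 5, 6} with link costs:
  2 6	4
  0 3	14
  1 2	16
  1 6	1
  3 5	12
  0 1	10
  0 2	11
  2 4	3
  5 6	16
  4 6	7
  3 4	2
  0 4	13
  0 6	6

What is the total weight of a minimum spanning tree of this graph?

28

Kruskal's algorithm — process edges by increasing weight (ties by edge label):
1 6 (1): add. Components now {0} {1,6} {2} {3} {4} {5}
3 4 (2): add. Components now {0} {1,6} {2} {3,4} {5}
2 4 (3): add. Components now {0} {1,6} {2,3,4} {5}
2 6 (4): add. Components now {0} {1,2,3,4,6} {5}
0 6 (6): add. Components now {0,1,2,3,4,6} {5}
4 6 (7): skip — 4 and 6 already connected.
0 1 (10): skip — 0 and 1 already connected.
0 2 (11): skip — 0 and 2 already connected.
3 5 (12): add. Components now {0,1,2,3,4,5,6}
MST edges: 1 6, 3 4, 2 4, 2 6, 0 6, 3 5; total weight 1+2+3+4+6+12 = 28.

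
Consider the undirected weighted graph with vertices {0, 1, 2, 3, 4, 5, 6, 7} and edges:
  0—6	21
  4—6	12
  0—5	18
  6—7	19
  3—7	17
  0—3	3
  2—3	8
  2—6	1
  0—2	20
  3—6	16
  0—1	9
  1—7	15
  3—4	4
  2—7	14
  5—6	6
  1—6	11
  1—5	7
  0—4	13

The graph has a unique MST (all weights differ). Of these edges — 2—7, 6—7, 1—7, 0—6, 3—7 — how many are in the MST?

1

Kruskal's algorithm — process edges by increasing weight (ties by edge label):
2—6 (1): add — endpoints in different components.
0—3 (3): add — endpoints in different components.
3—4 (4): add — endpoints in different components.
5—6 (6): add — endpoints in different components.
1—5 (7): add — endpoints in different components.
2—3 (8): add — endpoints in different components.
0—1 (9): skip — 0 and 1 already connected.
1—6 (11): skip — 1 and 6 already connected.
4—6 (12): skip — 4 and 6 already connected.
0—4 (13): skip — 0 and 4 already connected.
2—7 (14): add — endpoints in different components.
MST edge set: {2—6, 0—3, 3—4, 5—6, 1—5, 2—3, 2—7}.
Of the listed edges, {2—7} are in the MST → 1.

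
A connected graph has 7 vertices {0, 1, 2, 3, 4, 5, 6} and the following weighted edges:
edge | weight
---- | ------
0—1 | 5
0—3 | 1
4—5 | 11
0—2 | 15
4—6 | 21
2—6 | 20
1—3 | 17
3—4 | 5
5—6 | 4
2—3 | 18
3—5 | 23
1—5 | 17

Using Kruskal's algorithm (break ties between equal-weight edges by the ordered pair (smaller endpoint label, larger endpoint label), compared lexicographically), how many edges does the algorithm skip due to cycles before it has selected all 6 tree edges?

Kruskal: consider edges lightest-first.
0—3 (1): add. Components now {0,3} {1} {2} {4} {5} {6}
5—6 (4): add. Components now {0,3} {1} {2} {4} {5,6}
0—1 (5): add. Components now {0,1,3} {2} {4} {5,6}
3—4 (5): add. Components now {0,1,3,4} {2} {5,6}
4—5 (11): add. Components now {0,1,3,4,5,6} {2}
0—2 (15): add. Components now {0,1,2,3,4,5,6}
Edges rejected before the tree was complete: 0.

0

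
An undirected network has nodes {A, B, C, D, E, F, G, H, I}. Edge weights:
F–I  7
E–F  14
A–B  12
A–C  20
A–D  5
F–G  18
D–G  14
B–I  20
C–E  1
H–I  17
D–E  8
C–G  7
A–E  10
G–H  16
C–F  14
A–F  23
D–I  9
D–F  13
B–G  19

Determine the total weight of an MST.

65

Prim, starting at B.
Step 1: cheapest edge leaving the tree is A–B (12); add A.
Step 2: cheapest edge leaving the tree is A–D (5); add D.
Step 3: cheapest edge leaving the tree is D–E (8); add E.
Step 4: cheapest edge leaving the tree is C–E (1); add C.
Step 5: cheapest edge leaving the tree is C–G (7); add G.
Step 6: cheapest edge leaving the tree is D–I (9); add I.
Step 7: cheapest edge leaving the tree is F–I (7); add F.
Step 8: cheapest edge leaving the tree is G–H (16); add H.
MST edges: A–B, A–D, D–E, C–E, C–G, D–I, F–I, G–H; total weight 12+5+8+1+7+9+7+16 = 65.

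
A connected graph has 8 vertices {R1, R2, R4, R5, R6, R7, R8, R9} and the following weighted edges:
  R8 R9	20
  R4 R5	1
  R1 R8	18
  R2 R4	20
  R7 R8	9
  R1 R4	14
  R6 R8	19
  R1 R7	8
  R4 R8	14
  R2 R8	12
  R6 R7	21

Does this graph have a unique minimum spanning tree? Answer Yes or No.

No

Kruskal's algorithm — process edges by increasing weight (ties by edge label):
R4 R5 (1): add — endpoints in different components.
R1 R7 (8): add — endpoints in different components.
R7 R8 (9): add — endpoints in different components.
R2 R8 (12): add — endpoints in different components.
R1 R4 (14): add — endpoints in different components.
R4 R8 (14): skip — R4 and R8 already connected.
R1 R8 (18): skip — R1 and R8 already connected.
R6 R8 (19): add — endpoints in different components.
R2 R4 (20): skip — R2 and R4 already connected.
R8 R9 (20): add — endpoints in different components.
Non-tree edge R4 R8 has weight 14, equal to the heaviest edge on its tree cycle — swapping gives another MST of the same weight. Not unique.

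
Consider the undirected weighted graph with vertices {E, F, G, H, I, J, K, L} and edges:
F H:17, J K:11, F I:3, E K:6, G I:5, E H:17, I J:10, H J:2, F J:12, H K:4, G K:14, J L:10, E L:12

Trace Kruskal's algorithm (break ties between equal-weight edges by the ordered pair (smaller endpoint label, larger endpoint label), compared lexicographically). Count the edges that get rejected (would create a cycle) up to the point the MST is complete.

0

Kruskal: consider edges lightest-first.
H J (2): add — endpoints in different components.
F I (3): add — endpoints in different components.
H K (4): add — endpoints in different components.
G I (5): add — endpoints in different components.
E K (6): add — endpoints in different components.
I J (10): add — endpoints in different components.
J L (10): add — endpoints in different components.
Edges rejected before the tree was complete: 0.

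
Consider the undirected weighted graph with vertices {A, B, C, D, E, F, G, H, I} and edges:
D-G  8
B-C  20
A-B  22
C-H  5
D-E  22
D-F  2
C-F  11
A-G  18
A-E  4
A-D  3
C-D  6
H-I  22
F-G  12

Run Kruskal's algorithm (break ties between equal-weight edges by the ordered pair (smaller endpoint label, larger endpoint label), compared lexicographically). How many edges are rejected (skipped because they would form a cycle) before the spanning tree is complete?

5

Kruskal's algorithm — process edges by increasing weight (ties by edge label):
D-F (2): add — endpoints in different components.
A-D (3): add — endpoints in different components.
A-E (4): add — endpoints in different components.
C-H (5): add — endpoints in different components.
C-D (6): add — endpoints in different components.
D-G (8): add — endpoints in different components.
C-F (11): skip — C and F already connected.
F-G (12): skip — F and G already connected.
A-G (18): skip — A and G already connected.
B-C (20): add — endpoints in different components.
A-B (22): skip — A and B already connected.
D-E (22): skip — D and E already connected.
H-I (22): add — endpoints in different components.
Edges rejected before the tree was complete: 5.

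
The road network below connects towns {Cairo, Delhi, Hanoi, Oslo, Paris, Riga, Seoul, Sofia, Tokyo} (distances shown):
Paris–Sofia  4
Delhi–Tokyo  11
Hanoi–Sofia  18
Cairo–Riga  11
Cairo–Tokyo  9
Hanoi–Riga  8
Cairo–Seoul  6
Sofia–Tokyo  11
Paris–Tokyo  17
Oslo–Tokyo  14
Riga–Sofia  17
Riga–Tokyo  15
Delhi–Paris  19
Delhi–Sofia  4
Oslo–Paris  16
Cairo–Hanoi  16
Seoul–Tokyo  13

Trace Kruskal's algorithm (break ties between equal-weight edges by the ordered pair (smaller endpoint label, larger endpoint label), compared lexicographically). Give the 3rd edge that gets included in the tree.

Kruskal's algorithm — process edges by increasing weight (ties by edge label):
Delhi–Sofia (4): add — endpoints in different components.
Paris–Sofia (4): add — endpoints in different components.
Cairo–Seoul (6): add — endpoints in different components.
Hanoi–Riga (8): add — endpoints in different components.
Cairo–Tokyo (9): add — endpoints in different components.
Cairo–Riga (11): add — endpoints in different components.
Delhi–Tokyo (11): add — endpoints in different components.
Sofia–Tokyo (11): skip — Tokyo and Sofia already connected.
Seoul–Tokyo (13): skip — Tokyo and Seoul already connected.
Oslo–Tokyo (14): add — endpoints in different components.
The 3rd edge added is Cairo–Seoul.

Cairo-Seoul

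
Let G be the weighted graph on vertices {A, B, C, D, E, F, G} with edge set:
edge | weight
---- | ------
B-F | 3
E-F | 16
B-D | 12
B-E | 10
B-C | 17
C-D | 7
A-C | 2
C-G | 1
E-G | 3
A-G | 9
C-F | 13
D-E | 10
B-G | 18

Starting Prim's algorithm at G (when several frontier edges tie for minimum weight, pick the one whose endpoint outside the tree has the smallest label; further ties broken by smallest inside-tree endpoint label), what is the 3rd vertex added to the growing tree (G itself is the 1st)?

Prim's algorithm from G:
Step 1: cheapest edge leaving the tree is C-G (1); add C.
Step 2: cheapest edge leaving the tree is A-C (2); add A.
Step 3: cheapest edge leaving the tree is E-G (3); add E.
Step 4: cheapest edge leaving the tree is C-D (7); add D.
Step 5: cheapest edge leaving the tree is B-E (10); add B.
Step 6: cheapest edge leaving the tree is B-F (3); add F.
Vertex order: G, C, A, E, D, B, F. The 3rd vertex is A.

A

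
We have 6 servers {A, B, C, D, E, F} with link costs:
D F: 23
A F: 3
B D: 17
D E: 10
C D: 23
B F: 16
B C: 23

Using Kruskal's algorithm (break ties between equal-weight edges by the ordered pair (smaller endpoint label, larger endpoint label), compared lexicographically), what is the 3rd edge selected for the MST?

B-F

Kruskal's algorithm — process edges by increasing weight (ties by edge label):
A F (3): add. Components now {A,F} {B} {C} {D} {E}
D E (10): add. Components now {A,F} {B} {C} {D,E}
B F (16): add. Components now {A,B,F} {C} {D,E}
B D (17): add. Components now {A,B,D,E,F} {C}
B C (23): add. Components now {A,B,C,D,E,F}
The 3rd edge added is B F.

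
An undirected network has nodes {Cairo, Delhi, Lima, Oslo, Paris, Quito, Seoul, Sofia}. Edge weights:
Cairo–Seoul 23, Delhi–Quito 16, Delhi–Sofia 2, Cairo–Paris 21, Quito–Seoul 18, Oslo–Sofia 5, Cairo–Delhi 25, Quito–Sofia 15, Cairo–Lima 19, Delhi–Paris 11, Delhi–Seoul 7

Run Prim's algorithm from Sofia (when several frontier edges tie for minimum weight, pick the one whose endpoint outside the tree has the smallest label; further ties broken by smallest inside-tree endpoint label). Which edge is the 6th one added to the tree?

Cairo-Paris

Prim's algorithm from Sofia:
Step 1: frontier [Delhi–Sofia 2, Oslo–Sofia 5, Quito–Sofia 15] → take Delhi–Sofia (2); add Delhi.
Step 2: frontier [Delhi–Seoul 7, Delhi–Paris 11, Delhi–Quito 16, Cairo–Delhi 25, Oslo–Sofia 5, Quito–Sofia 15] → take Oslo–Sofia (5); add Oslo.
Step 3: frontier [Delhi–Seoul 7, Delhi–Paris 11, Delhi–Quito 16, Cairo–Delhi 25, Quito–Sofia 15] → take Delhi–Seoul (7); add Seoul.
Step 4: frontier [Delhi–Paris 11, Delhi–Quito 16, Cairo–Delhi 25, Quito–Seoul 18, Cairo–Seoul 23, Quito–Sofia 15] → take Delhi–Paris (11); add Paris.
Step 5: frontier [Delhi–Quito 16, Cairo–Delhi 25, Cairo–Paris 21, Quito–Seoul 18, Cairo–Seoul 23, Quito–Sofia 15] → take Quito–Sofia (15); add Quito.
Step 6: frontier [Cairo–Delhi 25, Cairo–Paris 21, Cairo–Seoul 23] → take Cairo–Paris (21); add Cairo.
Step 7: frontier [Cairo–Lima 19] → take Cairo–Lima (19); add Lima.
The 6th edge added is Cairo–Paris.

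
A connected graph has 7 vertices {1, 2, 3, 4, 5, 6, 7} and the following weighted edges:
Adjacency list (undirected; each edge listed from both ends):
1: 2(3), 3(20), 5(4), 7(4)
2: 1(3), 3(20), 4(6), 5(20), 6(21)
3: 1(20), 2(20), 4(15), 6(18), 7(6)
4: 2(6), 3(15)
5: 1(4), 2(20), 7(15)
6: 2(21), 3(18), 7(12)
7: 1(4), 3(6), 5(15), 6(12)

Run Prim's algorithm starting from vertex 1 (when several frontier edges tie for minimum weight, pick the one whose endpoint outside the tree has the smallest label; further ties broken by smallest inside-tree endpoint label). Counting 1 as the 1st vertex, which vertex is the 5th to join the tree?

3

Grow the tree from 1 using Prim:
Step 1: frontier [1—2 3, 1—5 4, 1—7 4, 1—3 20] → take 1—2 (3); add 2.
Step 2: frontier [1—5 4, 1—7 4, 1—3 20, 2—4 6, 2—3 20, 2—5 20, 2—6 21] → take 1—5 (4); add 5.
Step 3: frontier [1—7 4, 1—3 20, 2—4 6, 2—3 20, 2—6 21, 5—7 15] → take 1—7 (4); add 7.
Step 4: frontier [1—3 20, 2—4 6, 2—3 20, 2—6 21, 3—7 6, 6—7 12] → take 3—7 (6); add 3.
Step 5: frontier [2—4 6, 2—6 21, 3—4 15, 3—6 18, 6—7 12] → take 2—4 (6); add 4.
Step 6: frontier [2—6 21, 3—6 18, 6—7 12] → take 6—7 (12); add 6.
Vertex order: 1, 2, 5, 7, 3, 4, 6. The 5th vertex is 3.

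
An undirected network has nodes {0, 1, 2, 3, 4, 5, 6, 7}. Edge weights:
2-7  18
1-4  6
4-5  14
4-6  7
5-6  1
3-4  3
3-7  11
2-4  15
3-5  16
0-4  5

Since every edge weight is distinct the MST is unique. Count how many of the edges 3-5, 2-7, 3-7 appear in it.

Kruskal: consider edges lightest-first.
5-6 (1): add — endpoints in different components.
3-4 (3): add — endpoints in different components.
0-4 (5): add — endpoints in different components.
1-4 (6): add — endpoints in different components.
4-6 (7): add — endpoints in different components.
3-7 (11): add — endpoints in different components.
4-5 (14): skip — 4 and 5 already connected.
2-4 (15): add — endpoints in different components.
MST edge set: {5-6, 3-4, 0-4, 1-4, 4-6, 3-7, 2-4}.
Of the listed edges, {3-7} are in the MST → 1.

1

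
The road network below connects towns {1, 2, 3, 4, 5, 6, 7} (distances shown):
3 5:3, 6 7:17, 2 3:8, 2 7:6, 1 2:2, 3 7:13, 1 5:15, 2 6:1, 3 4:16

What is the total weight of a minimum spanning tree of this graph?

Prim, starting at 5.
Step 1: frontier [3 5 3, 1 5 15] → take 3 5 (3); add 3.
Step 2: frontier [2 3 8, 3 7 13, 3 4 16, 1 5 15] → take 2 3 (8); add 2.
Step 3: frontier [2 6 1, 1 2 2, 2 7 6, 3 7 13, 3 4 16, 1 5 15] → take 2 6 (1); add 6.
Step 4: frontier [1 2 2, 2 7 6, 3 7 13, 3 4 16, 1 5 15, 6 7 17] → take 1 2 (2); add 1.
Step 5: frontier [2 7 6, 3 7 13, 3 4 16, 6 7 17] → take 2 7 (6); add 7.
Step 6: frontier [3 4 16] → take 3 4 (16); add 4.
MST edges: 3 5, 2 3, 2 6, 1 2, 2 7, 3 4; total weight 3+8+1+2+6+16 = 36.

36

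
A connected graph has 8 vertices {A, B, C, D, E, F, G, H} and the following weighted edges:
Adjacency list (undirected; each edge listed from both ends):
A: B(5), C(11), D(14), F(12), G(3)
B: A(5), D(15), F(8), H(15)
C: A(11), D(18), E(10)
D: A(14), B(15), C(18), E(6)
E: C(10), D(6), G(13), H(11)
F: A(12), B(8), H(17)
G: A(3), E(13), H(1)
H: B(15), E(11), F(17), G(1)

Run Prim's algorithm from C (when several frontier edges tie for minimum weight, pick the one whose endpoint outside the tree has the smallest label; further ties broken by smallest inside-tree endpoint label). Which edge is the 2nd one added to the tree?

D-E

Prim's algorithm from C:
Step 1: cheapest edge leaving the tree is C-E (10); add E.
Step 2: cheapest edge leaving the tree is D-E (6); add D.
Step 3: cheapest edge leaving the tree is A-C (11); add A.
Step 4: cheapest edge leaving the tree is A-G (3); add G.
Step 5: cheapest edge leaving the tree is G-H (1); add H.
Step 6: cheapest edge leaving the tree is A-B (5); add B.
Step 7: cheapest edge leaving the tree is B-F (8); add F.
The 2nd edge added is D-E.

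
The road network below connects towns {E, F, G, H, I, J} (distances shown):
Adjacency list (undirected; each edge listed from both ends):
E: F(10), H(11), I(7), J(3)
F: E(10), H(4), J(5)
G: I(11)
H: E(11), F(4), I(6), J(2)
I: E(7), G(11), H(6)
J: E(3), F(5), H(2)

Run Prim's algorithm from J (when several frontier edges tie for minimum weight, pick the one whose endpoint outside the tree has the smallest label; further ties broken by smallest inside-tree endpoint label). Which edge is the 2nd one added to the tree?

Prim, starting at J.
Step 1: frontier [H J 2, E J 3, F J 5] → take H J (2); add H.
Step 2: frontier [F H 4, H I 6, E H 11, E J 3, F J 5] → take E J (3); add E.
Step 3: frontier [E I 7, E F 10, F H 4, H I 6, F J 5] → take F H (4); add F.
Step 4: frontier [E I 7, H I 6] → take H I (6); add I.
Step 5: frontier [G I 11] → take G I (11); add G.
The 2nd edge added is E J.

E-J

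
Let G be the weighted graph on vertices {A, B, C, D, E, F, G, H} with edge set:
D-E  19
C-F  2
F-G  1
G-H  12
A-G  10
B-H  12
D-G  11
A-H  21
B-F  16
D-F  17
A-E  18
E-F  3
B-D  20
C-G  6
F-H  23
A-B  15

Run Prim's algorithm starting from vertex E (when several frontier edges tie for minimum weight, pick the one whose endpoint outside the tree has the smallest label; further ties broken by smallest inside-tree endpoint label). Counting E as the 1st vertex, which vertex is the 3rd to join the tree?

Prim, starting at E.
Step 1: cheapest edge leaving the tree is E-F (3); add F.
Step 2: cheapest edge leaving the tree is F-G (1); add G.
Step 3: cheapest edge leaving the tree is C-F (2); add C.
Step 4: cheapest edge leaving the tree is A-G (10); add A.
Step 5: cheapest edge leaving the tree is D-G (11); add D.
Step 6: cheapest edge leaving the tree is G-H (12); add H.
Step 7: cheapest edge leaving the tree is B-H (12); add B.
Vertex order: E, F, G, C, A, D, H, B. The 3rd vertex is G.

G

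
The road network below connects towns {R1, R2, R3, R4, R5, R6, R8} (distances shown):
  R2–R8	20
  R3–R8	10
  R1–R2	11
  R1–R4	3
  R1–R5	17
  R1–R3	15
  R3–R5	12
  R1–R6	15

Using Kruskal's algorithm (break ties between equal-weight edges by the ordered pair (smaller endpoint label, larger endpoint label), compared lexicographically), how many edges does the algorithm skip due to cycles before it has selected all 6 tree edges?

Kruskal's algorithm — process edges by increasing weight (ties by edge label):
R1–R4 (3): add — endpoints in different components.
R3–R8 (10): add — endpoints in different components.
R1–R2 (11): add — endpoints in different components.
R3–R5 (12): add — endpoints in different components.
R1–R3 (15): add — endpoints in different components.
R1–R6 (15): add — endpoints in different components.
Edges rejected before the tree was complete: 0.

0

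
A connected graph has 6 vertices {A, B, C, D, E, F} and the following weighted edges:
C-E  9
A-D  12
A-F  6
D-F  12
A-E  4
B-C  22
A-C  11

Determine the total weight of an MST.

53

Grow the tree from C using Prim:
Step 1: cheapest edge leaving the tree is C-E (9); add E.
Step 2: cheapest edge leaving the tree is A-E (4); add A.
Step 3: cheapest edge leaving the tree is A-F (6); add F.
Step 4: cheapest edge leaving the tree is A-D (12); add D.
Step 5: cheapest edge leaving the tree is B-C (22); add B.
MST edges: C-E, A-E, A-F, A-D, B-C; total weight 9+4+6+12+22 = 53.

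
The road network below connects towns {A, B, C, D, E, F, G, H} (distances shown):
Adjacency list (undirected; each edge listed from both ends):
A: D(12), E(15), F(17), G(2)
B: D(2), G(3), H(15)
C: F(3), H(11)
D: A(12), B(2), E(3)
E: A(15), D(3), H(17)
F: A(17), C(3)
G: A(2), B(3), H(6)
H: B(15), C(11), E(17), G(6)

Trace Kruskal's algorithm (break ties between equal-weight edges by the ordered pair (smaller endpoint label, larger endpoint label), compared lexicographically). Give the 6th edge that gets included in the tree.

G-H

Sort edges by weight, then run Kruskal:
A G (2): add — endpoints in different components.
B D (2): add — endpoints in different components.
B G (3): add — endpoints in different components.
C F (3): add — endpoints in different components.
D E (3): add — endpoints in different components.
G H (6): add — endpoints in different components.
C H (11): add — endpoints in different components.
The 6th edge added is G H.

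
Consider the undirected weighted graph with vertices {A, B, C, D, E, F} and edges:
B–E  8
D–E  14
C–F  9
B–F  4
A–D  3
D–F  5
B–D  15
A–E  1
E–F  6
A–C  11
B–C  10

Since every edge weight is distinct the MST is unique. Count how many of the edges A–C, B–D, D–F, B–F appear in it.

2

Sort edges by weight, then run Kruskal:
A–E (1): add. Components now {A,E} {B} {C} {D} {F}
A–D (3): add. Components now {A,D,E} {B} {C} {F}
B–F (4): add. Components now {A,D,E} {B,F} {C}
D–F (5): add. Components now {A,B,D,E,F} {C}
E–F (6): skip — E and F already connected.
B–E (8): skip — B and E already connected.
C–F (9): add. Components now {A,B,C,D,E,F}
MST edge set: {A–E, A–D, B–F, D–F, C–F}.
Of the listed edges, {D–F, B–F} are in the MST → 2.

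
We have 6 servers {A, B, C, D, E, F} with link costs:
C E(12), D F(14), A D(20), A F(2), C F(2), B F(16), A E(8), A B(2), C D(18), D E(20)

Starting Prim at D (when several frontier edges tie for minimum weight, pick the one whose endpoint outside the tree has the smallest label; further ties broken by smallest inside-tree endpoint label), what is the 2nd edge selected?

Prim, starting at D.
Step 1: frontier [D F 14, C D 18, A D 20, D E 20] → take D F (14); add F.
Step 2: frontier [C D 18, A D 20, D E 20, A F 2, C F 2, B F 16] → take A F (2); add A.
Step 3: frontier [A B 2, A E 8, C D 18, D E 20, C F 2, B F 16] → take A B (2); add B.
Step 4: frontier [A E 8, C D 18, D E 20, C F 2] → take C F (2); add C.
Step 5: frontier [A E 8, C E 12, D E 20] → take A E (8); add E.
The 2nd edge added is A F.

A-F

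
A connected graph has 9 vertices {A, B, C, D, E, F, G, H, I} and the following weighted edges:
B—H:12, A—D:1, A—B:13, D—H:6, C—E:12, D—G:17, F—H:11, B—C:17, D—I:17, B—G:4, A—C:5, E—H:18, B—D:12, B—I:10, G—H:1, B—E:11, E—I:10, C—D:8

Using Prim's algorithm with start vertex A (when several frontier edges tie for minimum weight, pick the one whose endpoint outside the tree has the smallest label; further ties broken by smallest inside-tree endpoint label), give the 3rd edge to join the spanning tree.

Prim's algorithm from A:
Step 1: cheapest edge leaving the tree is A—D (1); add D.
Step 2: cheapest edge leaving the tree is A—C (5); add C.
Step 3: cheapest edge leaving the tree is D—H (6); add H.
Step 4: cheapest edge leaving the tree is G—H (1); add G.
Step 5: cheapest edge leaving the tree is B—G (4); add B.
Step 6: cheapest edge leaving the tree is B—I (10); add I.
Step 7: cheapest edge leaving the tree is E—I (10); add E.
Step 8: cheapest edge leaving the tree is F—H (11); add F.
The 3rd edge added is D—H.

D-H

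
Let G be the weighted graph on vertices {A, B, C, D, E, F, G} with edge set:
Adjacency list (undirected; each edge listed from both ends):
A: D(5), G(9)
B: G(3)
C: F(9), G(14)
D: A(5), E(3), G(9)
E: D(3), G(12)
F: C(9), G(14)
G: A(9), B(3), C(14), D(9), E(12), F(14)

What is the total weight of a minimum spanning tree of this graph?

43

Kruskal's algorithm — process edges by increasing weight (ties by edge label):
B G (3): add — endpoints in different components.
D E (3): add — endpoints in different components.
A D (5): add — endpoints in different components.
A G (9): add — endpoints in different components.
C F (9): add — endpoints in different components.
D G (9): skip — D and G already connected.
E G (12): skip — E and G already connected.
C G (14): add — endpoints in different components.
MST edges: B G, D E, A D, A G, C F, C G; total weight 3+3+5+9+9+14 = 43.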